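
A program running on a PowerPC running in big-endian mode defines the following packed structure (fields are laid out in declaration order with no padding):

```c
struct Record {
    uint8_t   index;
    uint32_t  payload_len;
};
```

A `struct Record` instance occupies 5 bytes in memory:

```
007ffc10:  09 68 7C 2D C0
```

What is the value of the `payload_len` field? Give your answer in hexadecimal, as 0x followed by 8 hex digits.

`payload_len` follows `index` (1 byte), so it starts at byte offset 1 and occupies 4 bytes.
Bytes at offsets 1..4: 68 7C 2D C0.
Big-endian: lowest address holds the most-significant byte.
The bytes are already most-significant first: 0x687C2DC0.

0x687C2DC0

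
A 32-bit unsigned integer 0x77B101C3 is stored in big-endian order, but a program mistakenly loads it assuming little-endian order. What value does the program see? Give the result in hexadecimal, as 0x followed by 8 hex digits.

Stored big-endian, the bytes at ascending addresses are 77 B1 01 C3.
Read back as little-endian, the first byte is least significant, giving 0xC301B177.

0xC301B177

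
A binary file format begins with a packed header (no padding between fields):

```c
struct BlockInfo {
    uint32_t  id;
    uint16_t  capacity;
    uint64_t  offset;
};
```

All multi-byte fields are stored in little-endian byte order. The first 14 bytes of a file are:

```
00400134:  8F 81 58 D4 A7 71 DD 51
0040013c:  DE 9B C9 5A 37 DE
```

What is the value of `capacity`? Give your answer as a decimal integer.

`capacity` follows `id` (4 bytes), so it starts at byte offset 4 and occupies 2 bytes.
Bytes at offsets 4..5: A7 71.
Little-endian stores the least-significant byte at the lowest address.
Reassemble most-significant byte first: 71 A7 → 0x71A7.
0x71A7 = 29095.

29095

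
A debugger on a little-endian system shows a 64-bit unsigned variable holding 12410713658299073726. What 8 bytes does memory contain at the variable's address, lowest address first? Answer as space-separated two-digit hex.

BE 44 01 44 51 B6 3B AC

12410713658299073726 in hexadecimal, padded to 64 bits, is 0xAC3BB651440144BE.
Split into bytes (most-significant first): AC 3B B6 51 44 01 44 BE.
Little-endian: lowest address holds the least-significant byte.
So at ascending addresses the bytes are BE 44 01 44 51 B6 3B AC.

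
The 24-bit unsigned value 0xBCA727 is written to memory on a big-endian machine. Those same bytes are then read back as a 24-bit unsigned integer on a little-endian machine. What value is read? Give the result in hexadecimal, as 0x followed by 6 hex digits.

0x27A7BC

Stored big-endian, the bytes at ascending addresses are BC A7 27.
Read back as little-endian, the first byte is least significant, giving 0x27A7BC.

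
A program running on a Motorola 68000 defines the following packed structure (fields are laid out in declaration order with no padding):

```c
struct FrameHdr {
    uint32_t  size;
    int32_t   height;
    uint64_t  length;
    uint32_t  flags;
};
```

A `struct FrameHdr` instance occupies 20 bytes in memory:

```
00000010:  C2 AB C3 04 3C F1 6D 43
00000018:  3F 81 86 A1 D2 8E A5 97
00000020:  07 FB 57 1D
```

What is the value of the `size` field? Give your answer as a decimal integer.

`size` is the first field, at byte offset 0, occupying 4 bytes.
Bytes at offsets 0..3: C2 AB C3 04.
Big-endian stores the most-significant byte at the lowest address.
The bytes are already most-significant first: 0xC2ABC304.
0xC2ABC304 = 3266036484.

3266036484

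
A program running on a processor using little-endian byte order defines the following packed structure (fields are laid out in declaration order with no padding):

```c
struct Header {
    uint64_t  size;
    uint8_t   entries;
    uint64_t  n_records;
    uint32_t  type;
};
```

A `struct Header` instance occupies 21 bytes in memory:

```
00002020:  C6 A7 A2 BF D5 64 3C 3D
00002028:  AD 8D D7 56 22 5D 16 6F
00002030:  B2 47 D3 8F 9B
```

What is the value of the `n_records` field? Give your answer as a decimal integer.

`n_records` follows `size` (8 B), `entries` (1 B), so it starts at offset 8 + 1 = 9 and occupies 8 bytes.
Bytes at offsets 9..16: 8D D7 56 22 5D 16 6F B2.
Little-endian stores the least-significant byte at the lowest address.
Reassemble most-significant byte first: B2 6F 16 5D 22 56 D7 8D → 0xB26F165D2256D78D.
0xB26F165D2256D78D = 12857520050429941645.

12857520050429941645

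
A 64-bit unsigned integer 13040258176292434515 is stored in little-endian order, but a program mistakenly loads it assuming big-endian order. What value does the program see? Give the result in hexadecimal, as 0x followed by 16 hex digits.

13040258176292434515 in 64-bit hexadecimal is 0xB4F84DB8994B3253.
Stored little-endian, the bytes at ascending addresses are 53 32 4B 99 B8 4D F8 B4.
Read back as big-endian, the last byte is least significant, giving 0x53324B99B84DF8B4.

0x53324B99B84DF8B4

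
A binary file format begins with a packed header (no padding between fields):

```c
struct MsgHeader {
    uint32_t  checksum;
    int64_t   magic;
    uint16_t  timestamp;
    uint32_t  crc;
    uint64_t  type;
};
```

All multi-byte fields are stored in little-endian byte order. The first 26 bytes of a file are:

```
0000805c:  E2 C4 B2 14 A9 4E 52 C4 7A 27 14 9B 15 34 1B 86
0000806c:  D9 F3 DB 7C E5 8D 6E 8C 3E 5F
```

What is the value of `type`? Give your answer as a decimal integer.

`type` follows `checksum` (4 B), `magic` (8 B), `timestamp` (2 B), `crc` (4 B), so it starts at offset 4 + 8 + 2 + 4 = 18 and occupies 8 bytes.
Bytes at offsets 18..25: DB 7C E5 8D 6E 8C 3E 5F.
Little-endian stores the least-significant byte at the lowest address.
Reassemble most-significant byte first: 5F 3E 8C 6E 8D E5 7C DB → 0x5F3E8C6E8DE57CDB.
0x5F3E8C6E8DE57CDB = 6863077288614132955.

6863077288614132955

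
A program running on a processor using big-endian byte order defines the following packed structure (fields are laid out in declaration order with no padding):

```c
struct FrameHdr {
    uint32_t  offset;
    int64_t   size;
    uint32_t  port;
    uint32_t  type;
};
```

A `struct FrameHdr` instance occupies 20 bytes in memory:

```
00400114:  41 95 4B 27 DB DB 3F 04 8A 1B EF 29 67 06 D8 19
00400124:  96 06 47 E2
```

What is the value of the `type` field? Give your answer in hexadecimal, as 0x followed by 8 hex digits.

`type` follows `offset` (4 B), `size` (8 B), `port` (4 B), so it starts at offset 4 + 8 + 4 = 16 and occupies 4 bytes.
Bytes at offsets 16..19: 96 06 47 E2.
Big-endian: lowest address holds the most-significant byte.
The bytes are already most-significant first: 0x960647E2.

0x960647E2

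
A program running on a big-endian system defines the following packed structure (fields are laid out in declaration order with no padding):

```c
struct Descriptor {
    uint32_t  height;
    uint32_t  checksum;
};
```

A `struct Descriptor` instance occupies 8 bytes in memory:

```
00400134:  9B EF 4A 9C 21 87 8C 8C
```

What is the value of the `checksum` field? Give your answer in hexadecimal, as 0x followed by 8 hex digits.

0x21878C8C

`checksum` follows `height` (4 bytes), so it starts at byte offset 4 and occupies 4 bytes.
Bytes at offsets 4..7: 21 87 8C 8C.
In big-endian order the high byte comes first in memory.
The bytes are already most-significant first: 0x21878C8C.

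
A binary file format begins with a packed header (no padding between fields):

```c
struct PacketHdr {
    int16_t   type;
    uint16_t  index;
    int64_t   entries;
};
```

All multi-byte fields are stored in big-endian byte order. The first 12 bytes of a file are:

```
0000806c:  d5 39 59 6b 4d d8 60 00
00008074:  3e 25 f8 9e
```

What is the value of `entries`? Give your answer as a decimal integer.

`entries` follows `type` (2 B), `index` (2 B), so it starts at offset 2 + 2 = 4 and occupies 8 bytes.
Bytes at offsets 4..11: 4D D8 60 00 3E 25 F8 9E.
Big-endian: lowest address holds the most-significant byte.
The bytes are already most-significant first: 0x4DD860003E25F89E.
0x4DD860003E25F89E = 5609338890048895134.

5609338890048895134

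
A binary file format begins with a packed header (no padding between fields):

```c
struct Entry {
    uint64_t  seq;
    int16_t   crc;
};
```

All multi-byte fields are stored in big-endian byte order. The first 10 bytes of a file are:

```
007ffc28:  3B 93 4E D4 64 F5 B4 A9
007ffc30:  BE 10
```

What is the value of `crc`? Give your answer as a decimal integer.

`crc` follows `seq` (8 bytes), so it starts at byte offset 8 and occupies 2 bytes.
Bytes at offsets 8..9: BE 10.
Big-endian: lowest address holds the most-significant byte.
The bytes are already most-significant first: 0xBE10.
Top bit is set, so as a signed 16-bit value this is 0xBE10 − 2^16 = -16880.

-16880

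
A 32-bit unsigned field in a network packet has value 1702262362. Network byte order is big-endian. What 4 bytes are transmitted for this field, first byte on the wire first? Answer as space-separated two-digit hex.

65 76 76 5A

1702262362 in hexadecimal, padded to 32 bits, is 0x6576765A.
Split into bytes (most-significant first): 65 76 76 5A.
In big-endian order the high byte comes first in memory.
So the memory order matches the most-significant-first order: 65 76 76 5A.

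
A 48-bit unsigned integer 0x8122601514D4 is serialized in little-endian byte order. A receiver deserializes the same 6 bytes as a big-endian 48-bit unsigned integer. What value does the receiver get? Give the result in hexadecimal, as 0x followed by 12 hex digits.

Stored little-endian, the bytes at ascending addresses are D4 14 15 60 22 81.
Read back as big-endian, the last byte is least significant, giving 0xD41415602281.

0xD41415602281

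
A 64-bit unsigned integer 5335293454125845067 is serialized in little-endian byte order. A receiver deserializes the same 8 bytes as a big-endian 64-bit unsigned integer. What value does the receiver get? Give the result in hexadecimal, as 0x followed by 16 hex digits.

0x4B4AA30121C50A4A

5335293454125845067 in 64-bit hexadecimal is 0x4A0AC52101A34A4B.
Stored little-endian, the bytes at ascending addresses are 4B 4A A3 01 21 C5 0A 4A.
Read back as big-endian, the last byte is least significant, giving 0x4B4AA30121C50A4A.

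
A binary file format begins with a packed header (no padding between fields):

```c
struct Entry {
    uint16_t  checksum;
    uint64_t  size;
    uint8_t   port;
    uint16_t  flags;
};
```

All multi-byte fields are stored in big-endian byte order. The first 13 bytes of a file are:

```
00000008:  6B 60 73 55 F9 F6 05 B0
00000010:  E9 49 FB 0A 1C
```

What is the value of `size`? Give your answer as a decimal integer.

8310823522434869577

`size` follows `checksum` (2 bytes), so it starts at byte offset 2 and occupies 8 bytes.
Bytes at offsets 2..9: 73 55 F9 F6 05 B0 E9 49.
Big-endian: lowest address holds the most-significant byte.
The bytes are already most-significant first: 0x7355F9F605B0E949.
0x7355F9F605B0E949 = 8310823522434869577.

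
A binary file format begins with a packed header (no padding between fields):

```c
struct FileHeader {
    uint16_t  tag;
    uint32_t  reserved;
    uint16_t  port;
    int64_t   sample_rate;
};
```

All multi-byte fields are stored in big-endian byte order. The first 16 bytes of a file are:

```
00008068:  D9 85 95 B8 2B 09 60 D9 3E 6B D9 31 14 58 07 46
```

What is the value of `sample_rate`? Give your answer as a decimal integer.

`sample_rate` follows `tag` (2 B), `reserved` (4 B), `port` (2 B), so it starts at offset 2 + 4 + 2 = 8 and occupies 8 bytes.
Bytes at offsets 8..15: 3E 6B D9 31 14 58 07 46.
In big-endian order the high byte comes first in memory.
The bytes are already most-significant first: 0x3E6BD93114580746.
0x3E6BD93114580746 = 4497927457677510470.

4497927457677510470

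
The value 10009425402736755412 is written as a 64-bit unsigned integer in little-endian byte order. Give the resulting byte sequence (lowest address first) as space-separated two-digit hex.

10009425402736755412 in hexadecimal, padded to 64 bits, is 0x8AE89F5F1FE542D4.
Split into bytes (most-significant first): 8A E8 9F 5F 1F E5 42 D4.
In little-endian order the low byte comes first in memory.
So at ascending addresses the bytes are D4 42 E5 1F 5F 9F E8 8A.

D4 42 E5 1F 5F 9F E8 8A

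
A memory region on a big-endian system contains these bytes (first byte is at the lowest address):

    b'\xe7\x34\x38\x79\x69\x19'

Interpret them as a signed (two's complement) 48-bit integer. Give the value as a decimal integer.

Big-endian: lowest address holds the most-significant byte.
The bytes are already most-significant first: 0xE73438796919.
Top bit is set, so as a signed 48-bit value this is 0xE73438796919 − 2^48 = -27263504914151.

-27263504914151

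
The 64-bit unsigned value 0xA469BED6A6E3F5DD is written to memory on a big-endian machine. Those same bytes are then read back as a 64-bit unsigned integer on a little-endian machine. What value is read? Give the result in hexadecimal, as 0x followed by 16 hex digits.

Stored big-endian, the bytes at ascending addresses are A4 69 BE D6 A6 E3 F5 DD.
Read back as little-endian, the first byte is least significant, giving 0xDDF5E3A6D6BE69A4.

0xDDF5E3A6D6BE69A4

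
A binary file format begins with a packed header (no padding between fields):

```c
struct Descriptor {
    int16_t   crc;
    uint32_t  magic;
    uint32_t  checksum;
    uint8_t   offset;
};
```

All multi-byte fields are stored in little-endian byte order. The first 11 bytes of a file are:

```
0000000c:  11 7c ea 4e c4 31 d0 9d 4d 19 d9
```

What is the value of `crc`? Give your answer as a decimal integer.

31761

`crc` is the first field, at byte offset 0, occupying 2 bytes.
Bytes at offsets 0..1: 11 7C.
Little-endian: lowest address holds the least-significant byte.
Reassemble most-significant byte first: 7C 11 → 0x7C11.
0x7C11 = 31761.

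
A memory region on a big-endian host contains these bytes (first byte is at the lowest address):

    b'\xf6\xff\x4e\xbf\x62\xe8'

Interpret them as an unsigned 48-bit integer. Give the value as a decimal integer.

Big-endian stores the most-significant byte at the lowest address.
The bytes are already most-significant first: 0xF6FF4EBF62E8.
0xF6FF4EBF62E8 = 271576398258920.

271576398258920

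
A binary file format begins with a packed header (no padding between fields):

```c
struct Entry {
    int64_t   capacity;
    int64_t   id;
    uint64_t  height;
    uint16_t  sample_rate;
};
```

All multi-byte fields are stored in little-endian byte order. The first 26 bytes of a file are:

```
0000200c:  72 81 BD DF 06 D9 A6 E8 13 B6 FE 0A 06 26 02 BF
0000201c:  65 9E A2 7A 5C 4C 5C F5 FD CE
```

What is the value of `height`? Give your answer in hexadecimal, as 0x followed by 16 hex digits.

0xF55C4C5C7AA29E65

`height` follows `capacity` (8 B), `id` (8 B), so it starts at offset 8 + 8 = 16 and occupies 8 bytes.
Bytes at offsets 16..23: 65 9E A2 7A 5C 4C 5C F5.
In little-endian order the low byte comes first in memory.
Reassemble most-significant byte first: F5 5C 4C 5C 7A A2 9E 65 → 0xF55C4C5C7AA29E65.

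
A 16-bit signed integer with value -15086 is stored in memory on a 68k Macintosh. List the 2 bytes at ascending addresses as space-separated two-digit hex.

C5 12

Two's complement of -15086 in 16 bits: 15086 = 0x3AEE; invert → 0xC511; add 1 → 0xC512.
Split into bytes (most-significant first): C5 12.
Big-endian: lowest address holds the most-significant byte.
So the memory order matches the most-significant-first order: C5 12.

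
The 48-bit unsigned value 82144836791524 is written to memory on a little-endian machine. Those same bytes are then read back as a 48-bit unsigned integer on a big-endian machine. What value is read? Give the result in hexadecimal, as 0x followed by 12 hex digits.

0xE42CD1D5B54A

82144836791524 in 48-bit hexadecimal is 0x4AB5D5D12CE4.
Stored little-endian, the bytes at ascending addresses are E4 2C D1 D5 B5 4A.
Read back as big-endian, the last byte is least significant, giving 0xE42CD1D5B54A.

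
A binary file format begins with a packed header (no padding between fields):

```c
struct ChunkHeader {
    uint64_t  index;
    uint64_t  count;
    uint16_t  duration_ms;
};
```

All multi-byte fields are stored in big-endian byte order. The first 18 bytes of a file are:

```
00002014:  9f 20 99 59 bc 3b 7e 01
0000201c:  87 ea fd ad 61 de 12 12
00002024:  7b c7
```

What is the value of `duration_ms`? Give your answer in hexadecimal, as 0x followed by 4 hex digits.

`duration_ms` follows `index` (8 B), `count` (8 B), so it starts at offset 8 + 8 = 16 and occupies 2 bytes.
Bytes at offsets 16..17: 7B C7.
In big-endian order the high byte comes first in memory.
The bytes are already most-significant first: 0x7BC7.

0x7BC7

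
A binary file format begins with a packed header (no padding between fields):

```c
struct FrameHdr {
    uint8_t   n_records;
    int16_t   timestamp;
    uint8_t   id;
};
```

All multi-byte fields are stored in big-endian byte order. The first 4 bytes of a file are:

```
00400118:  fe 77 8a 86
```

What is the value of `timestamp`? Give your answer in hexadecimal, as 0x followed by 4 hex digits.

0x778A

`timestamp` follows `n_records` (1 byte), so it starts at byte offset 1 and occupies 2 bytes.
Bytes at offsets 1..2: 77 8A.
Big-endian stores the most-significant byte at the lowest address.
The bytes are already most-significant first: 0x778A.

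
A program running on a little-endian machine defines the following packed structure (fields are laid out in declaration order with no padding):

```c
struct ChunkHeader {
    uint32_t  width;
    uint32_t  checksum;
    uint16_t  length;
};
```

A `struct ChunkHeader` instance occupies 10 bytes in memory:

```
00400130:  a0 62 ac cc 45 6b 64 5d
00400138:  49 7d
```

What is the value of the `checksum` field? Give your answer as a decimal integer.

`checksum` follows `width` (4 bytes), so it starts at byte offset 4 and occupies 4 bytes.
Bytes at offsets 4..7: 45 6B 64 5D.
Little-endian: lowest address holds the least-significant byte.
Reassemble most-significant byte first: 5D 64 6B 45 → 0x5D646B45.
0x5D646B45 = 1566862149.

1566862149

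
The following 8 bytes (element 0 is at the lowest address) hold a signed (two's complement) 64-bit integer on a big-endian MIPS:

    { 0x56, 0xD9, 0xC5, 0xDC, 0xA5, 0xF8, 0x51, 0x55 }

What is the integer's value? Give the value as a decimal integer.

6258250708676006229

In big-endian order the high byte comes first in memory.
The bytes are already most-significant first: 0x56D9C5DCA5F85155.
0x56D9C5DCA5F85155 = 6258250708676006229.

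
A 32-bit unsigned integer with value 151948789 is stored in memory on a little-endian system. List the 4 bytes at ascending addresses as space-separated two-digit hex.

151948789 in hexadecimal, padded to 32 bits, is 0x090E8DF5.
Split into bytes (most-significant first): 09 0E 8D F5.
Little-endian stores the least-significant byte at the lowest address.
So at ascending addresses the bytes are F5 8D 0E 09.

F5 8D 0E 09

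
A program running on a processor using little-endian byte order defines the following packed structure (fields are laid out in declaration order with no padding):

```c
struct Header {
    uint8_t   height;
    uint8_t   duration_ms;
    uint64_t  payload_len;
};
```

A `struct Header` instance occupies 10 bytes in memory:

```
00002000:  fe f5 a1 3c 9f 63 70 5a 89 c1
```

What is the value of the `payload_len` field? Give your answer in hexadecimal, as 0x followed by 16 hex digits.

`payload_len` follows `height` (1 B), `duration_ms` (1 B), so it starts at offset 1 + 1 = 2 and occupies 8 bytes.
Bytes at offsets 2..9: A1 3C 9F 63 70 5A 89 C1.
Little-endian: lowest address holds the least-significant byte.
Reassemble most-significant byte first: C1 89 5A 70 63 9F 3C A1 → 0xC1895A70639F3CA1.

0xC1895A70639F3CA1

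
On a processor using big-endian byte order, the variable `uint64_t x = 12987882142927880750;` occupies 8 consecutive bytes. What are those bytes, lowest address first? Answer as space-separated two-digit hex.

12987882142927880750 in hexadecimal, padded to 64 bits, is 0xB43E39FF09DB022E.
Split into bytes (most-significant first): B4 3E 39 FF 09 DB 02 2E.
Big-endian stores the most-significant byte at the lowest address.
So the memory order matches the most-significant-first order: B4 3E 39 FF 09 DB 02 2E.

B4 3E 39 FF 09 DB 02 2E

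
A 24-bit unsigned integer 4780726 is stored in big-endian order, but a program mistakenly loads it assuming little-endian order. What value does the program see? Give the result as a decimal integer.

11989576

4780726 in 24-bit hexadecimal is 0x48F2B6.
Stored big-endian, the bytes at ascending addresses are 48 F2 B6.
Read back as little-endian, the first byte is least significant, giving 0xB6F248.
0xB6F248 = 11989576.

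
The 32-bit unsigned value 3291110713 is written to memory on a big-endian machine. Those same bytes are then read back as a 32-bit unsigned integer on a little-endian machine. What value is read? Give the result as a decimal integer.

962407108

3291110713 in 32-bit hexadecimal is 0xC42A5D39.
Stored big-endian, the bytes at ascending addresses are C4 2A 5D 39.
Read back as little-endian, the first byte is least significant, giving 0x395D2AC4.
0x395D2AC4 = 962407108.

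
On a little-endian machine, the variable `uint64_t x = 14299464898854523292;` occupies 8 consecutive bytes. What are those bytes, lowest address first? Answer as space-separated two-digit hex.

14299464898854523292 in hexadecimal, padded to 64 bits, is 0xC671E7904E64119C.
Split into bytes (most-significant first): C6 71 E7 90 4E 64 11 9C.
Little-endian: lowest address holds the least-significant byte.
So at ascending addresses the bytes are 9C 11 64 4E 90 E7 71 C6.

9C 11 64 4E 90 E7 71 C6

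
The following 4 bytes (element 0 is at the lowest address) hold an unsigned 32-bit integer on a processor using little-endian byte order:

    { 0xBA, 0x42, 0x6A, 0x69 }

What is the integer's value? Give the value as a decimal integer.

1768571578

Little-endian: lowest address holds the least-significant byte.
Reassemble most-significant byte first: 69 6A 42 BA → 0x696A42BA.
0x696A42BA = 1768571578.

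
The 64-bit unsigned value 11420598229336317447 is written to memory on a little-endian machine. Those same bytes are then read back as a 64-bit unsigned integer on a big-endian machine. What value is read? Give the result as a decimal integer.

566903413172698782

11420598229336317447 in 64-bit hexadecimal is 0x9E7E1D94A60BDE07.
Stored little-endian, the bytes at ascending addresses are 07 DE 0B A6 94 1D 7E 9E.
Read back as big-endian, the last byte is least significant, giving 0x07DE0BA6941D7E9E.
0x07DE0BA6941D7E9E = 566903413172698782.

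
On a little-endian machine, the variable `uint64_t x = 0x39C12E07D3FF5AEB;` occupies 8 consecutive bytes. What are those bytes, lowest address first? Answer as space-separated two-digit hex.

Split into bytes (most-significant first): 39 C1 2E 07 D3 FF 5A EB.
Little-endian stores the least-significant byte at the lowest address.
So at ascending addresses the bytes are EB 5A FF D3 07 2E C1 39.

EB 5A FF D3 07 2E C1 39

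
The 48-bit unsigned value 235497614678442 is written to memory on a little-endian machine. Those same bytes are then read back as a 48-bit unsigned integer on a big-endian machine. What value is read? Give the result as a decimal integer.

235497614678442 in 48-bit hexadecimal is 0xD62F0FAB19AA.
Stored little-endian, the bytes at ascending addresses are AA 19 AB 0F 2F D6.
Read back as big-endian, the last byte is least significant, giving 0xAA19AB0F2FD6.
0xAA19AB0F2FD6 = 187027220803542.

187027220803542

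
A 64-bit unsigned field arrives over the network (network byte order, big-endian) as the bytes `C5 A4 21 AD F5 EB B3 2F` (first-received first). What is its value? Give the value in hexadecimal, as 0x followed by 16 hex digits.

Big-endian stores the most-significant byte at the lowest address.
The bytes are already most-significant first: 0xC5A421ADF5EBB32F.

0xC5A421ADF5EBB32F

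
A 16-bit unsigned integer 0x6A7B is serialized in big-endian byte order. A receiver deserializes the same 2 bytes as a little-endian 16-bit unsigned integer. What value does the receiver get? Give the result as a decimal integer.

31594

Stored big-endian, the bytes at ascending addresses are 6A 7B.
Read back as little-endian, the first byte is least significant, giving 0x7B6A.
0x7B6A = 31594.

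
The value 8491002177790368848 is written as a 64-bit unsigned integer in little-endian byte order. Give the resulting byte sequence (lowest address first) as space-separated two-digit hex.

8491002177790368848 in hexadecimal, padded to 64 bits, is 0x75D6197E52435C50.
Split into bytes (most-significant first): 75 D6 19 7E 52 43 5C 50.
Little-endian: lowest address holds the least-significant byte.
So at ascending addresses the bytes are 50 5C 43 52 7E 19 D6 75.

50 5C 43 52 7E 19 D6 75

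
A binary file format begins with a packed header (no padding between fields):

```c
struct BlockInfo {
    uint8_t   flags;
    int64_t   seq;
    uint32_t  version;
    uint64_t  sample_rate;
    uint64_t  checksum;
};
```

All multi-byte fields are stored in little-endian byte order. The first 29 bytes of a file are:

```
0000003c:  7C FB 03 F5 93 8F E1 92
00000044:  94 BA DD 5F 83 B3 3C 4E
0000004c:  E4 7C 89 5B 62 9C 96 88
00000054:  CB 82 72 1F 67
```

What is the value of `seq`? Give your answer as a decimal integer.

`seq` follows `flags` (1 byte), so it starts at byte offset 1 and occupies 8 bytes.
Bytes at offsets 1..8: FB 03 F5 93 8F E1 92 94.
In little-endian order the low byte comes first in memory.
Reassemble most-significant byte first: 94 92 E1 8F 93 F5 03 FB → 0x9492E18F93F503FB.
Top bit is set, so as a signed 64-bit value this is 0x9492E18F93F503FB − 2^64 = -7740876802717580293.

-7740876802717580293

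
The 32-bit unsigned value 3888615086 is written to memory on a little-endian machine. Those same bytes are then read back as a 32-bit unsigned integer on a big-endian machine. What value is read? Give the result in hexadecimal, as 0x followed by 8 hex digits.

3888615086 in 32-bit hexadecimal is 0xE7C78EAE.
Stored little-endian, the bytes at ascending addresses are AE 8E C7 E7.
Read back as big-endian, the last byte is least significant, giving 0xAE8EC7E7.

0xAE8EC7E7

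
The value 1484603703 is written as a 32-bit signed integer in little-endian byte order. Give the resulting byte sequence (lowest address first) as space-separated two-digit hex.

37 41 7D 58

1484603703 in hexadecimal, padded to 32 bits, is 0x587D4137.
Split into bytes (most-significant first): 58 7D 41 37.
Little-endian stores the least-significant byte at the lowest address.
So at ascending addresses the bytes are 37 41 7D 58.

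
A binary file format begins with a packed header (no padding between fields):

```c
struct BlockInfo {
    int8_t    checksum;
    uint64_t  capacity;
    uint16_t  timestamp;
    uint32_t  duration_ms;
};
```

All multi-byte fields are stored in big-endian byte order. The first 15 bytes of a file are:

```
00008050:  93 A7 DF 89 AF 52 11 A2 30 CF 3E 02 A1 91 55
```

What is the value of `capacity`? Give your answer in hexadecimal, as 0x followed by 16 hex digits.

`capacity` follows `checksum` (1 byte), so it starts at byte offset 1 and occupies 8 bytes.
Bytes at offsets 1..8: A7 DF 89 AF 52 11 A2 30.
In big-endian order the high byte comes first in memory.
The bytes are already most-significant first: 0xA7DF89AF5211A230.

0xA7DF89AF5211A230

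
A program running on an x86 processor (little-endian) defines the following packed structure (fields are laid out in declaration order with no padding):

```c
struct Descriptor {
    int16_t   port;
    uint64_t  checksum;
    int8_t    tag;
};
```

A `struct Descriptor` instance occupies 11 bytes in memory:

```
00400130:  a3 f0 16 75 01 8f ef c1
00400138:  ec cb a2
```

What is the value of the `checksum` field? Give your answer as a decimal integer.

14694332918843667734

`checksum` follows `port` (2 bytes), so it starts at byte offset 2 and occupies 8 bytes.
Bytes at offsets 2..9: 16 75 01 8F EF C1 EC CB.
In little-endian order the low byte comes first in memory.
Reassemble most-significant byte first: CB EC C1 EF 8F 01 75 16 → 0xCBECC1EF8F017516.
0xCBECC1EF8F017516 = 14694332918843667734.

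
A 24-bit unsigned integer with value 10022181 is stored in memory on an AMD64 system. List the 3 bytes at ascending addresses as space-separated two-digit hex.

10022181 in hexadecimal, padded to 24 bits, is 0x98ED25.
Split into bytes (most-significant first): 98 ED 25.
Little-endian: lowest address holds the least-significant byte.
So at ascending addresses the bytes are 25 ED 98.

25 ED 98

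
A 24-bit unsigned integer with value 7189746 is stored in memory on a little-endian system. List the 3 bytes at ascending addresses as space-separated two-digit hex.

7189746 in hexadecimal, padded to 24 bits, is 0x6DB4F2.
Split into bytes (most-significant first): 6D B4 F2.
Little-endian stores the least-significant byte at the lowest address.
So at ascending addresses the bytes are F2 B4 6D.

F2 B4 6D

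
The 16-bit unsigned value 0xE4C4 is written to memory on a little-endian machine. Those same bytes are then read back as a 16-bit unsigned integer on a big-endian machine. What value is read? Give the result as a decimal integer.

Stored little-endian, the bytes at ascending addresses are C4 E4.
Read back as big-endian, the last byte is least significant, giving 0xC4E4.
0xC4E4 = 50404.

50404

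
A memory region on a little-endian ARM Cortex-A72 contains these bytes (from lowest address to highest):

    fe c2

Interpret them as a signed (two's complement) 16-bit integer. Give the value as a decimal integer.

-15618

In little-endian order the low byte comes first in memory.
Reassemble most-significant byte first: C2 FE → 0xC2FE.
Top bit is set, so as a signed 16-bit value this is 0xC2FE − 2^16 = -15618.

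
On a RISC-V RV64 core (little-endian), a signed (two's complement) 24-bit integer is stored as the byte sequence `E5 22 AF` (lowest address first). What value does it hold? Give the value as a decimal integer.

-5299483

Little-endian: lowest address holds the least-significant byte.
Reassemble most-significant byte first: AF 22 E5 → 0xAF22E5.
Top bit is set, so as a signed 24-bit value this is 0xAF22E5 − 2^24 = -5299483.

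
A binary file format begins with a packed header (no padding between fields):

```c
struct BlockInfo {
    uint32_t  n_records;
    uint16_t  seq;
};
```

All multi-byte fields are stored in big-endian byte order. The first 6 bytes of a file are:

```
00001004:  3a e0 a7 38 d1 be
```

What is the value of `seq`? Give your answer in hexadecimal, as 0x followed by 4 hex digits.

0xD1BE

`seq` follows `n_records` (4 bytes), so it starts at byte offset 4 and occupies 2 bytes.
Bytes at offsets 4..5: D1 BE.
Big-endian: lowest address holds the most-significant byte.
The bytes are already most-significant first: 0xD1BE.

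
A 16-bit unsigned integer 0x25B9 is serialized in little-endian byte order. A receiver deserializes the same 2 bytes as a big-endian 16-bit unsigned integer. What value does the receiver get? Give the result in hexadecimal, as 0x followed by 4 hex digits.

0xB925

Stored little-endian, the bytes at ascending addresses are B9 25.
Read back as big-endian, the last byte is least significant, giving 0xB925.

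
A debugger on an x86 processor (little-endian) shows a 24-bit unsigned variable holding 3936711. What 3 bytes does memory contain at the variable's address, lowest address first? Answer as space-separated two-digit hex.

C7 11 3C

3936711 in hexadecimal, padded to 24 bits, is 0x3C11C7.
Split into bytes (most-significant first): 3C 11 C7.
Little-endian stores the least-significant byte at the lowest address.
So at ascending addresses the bytes are C7 11 3C.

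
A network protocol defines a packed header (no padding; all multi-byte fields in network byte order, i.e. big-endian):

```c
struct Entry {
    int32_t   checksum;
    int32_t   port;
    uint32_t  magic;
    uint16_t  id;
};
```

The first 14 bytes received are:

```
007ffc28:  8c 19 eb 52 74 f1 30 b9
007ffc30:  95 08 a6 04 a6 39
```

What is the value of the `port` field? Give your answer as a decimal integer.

1961963705

`port` follows `checksum` (4 bytes), so it starts at byte offset 4 and occupies 4 bytes.
Bytes at offsets 4..7: 74 F1 30 B9.
Big-endian stores the most-significant byte at the lowest address.
The bytes are already most-significant first: 0x74F130B9.
0x74F130B9 = 1961963705.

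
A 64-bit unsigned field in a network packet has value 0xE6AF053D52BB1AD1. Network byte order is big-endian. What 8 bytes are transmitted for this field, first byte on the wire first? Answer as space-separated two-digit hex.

E6 AF 05 3D 52 BB 1A D1

Split into bytes (most-significant first): E6 AF 05 3D 52 BB 1A D1.
Big-endian stores the most-significant byte at the lowest address.
So the memory order matches the most-significant-first order: E6 AF 05 3D 52 BB 1A D1.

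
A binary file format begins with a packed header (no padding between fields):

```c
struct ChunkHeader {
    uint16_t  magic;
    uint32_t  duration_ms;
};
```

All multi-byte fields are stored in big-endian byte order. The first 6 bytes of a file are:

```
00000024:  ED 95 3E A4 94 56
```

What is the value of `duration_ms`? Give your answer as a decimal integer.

1050973270

`duration_ms` follows `magic` (2 bytes), so it starts at byte offset 2 and occupies 4 bytes.
Bytes at offsets 2..5: 3E A4 94 56.
Big-endian: lowest address holds the most-significant byte.
The bytes are already most-significant first: 0x3EA49456.
0x3EA49456 = 1050973270.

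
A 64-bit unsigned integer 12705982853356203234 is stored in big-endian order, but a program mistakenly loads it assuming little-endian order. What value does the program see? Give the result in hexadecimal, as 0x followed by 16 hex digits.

12705982853356203234 in 64-bit hexadecimal is 0xB054B81600802CE2.
Stored big-endian, the bytes at ascending addresses are B0 54 B8 16 00 80 2C E2.
Read back as little-endian, the first byte is least significant, giving 0xE22C800016B854B0.

0xE22C800016B854B0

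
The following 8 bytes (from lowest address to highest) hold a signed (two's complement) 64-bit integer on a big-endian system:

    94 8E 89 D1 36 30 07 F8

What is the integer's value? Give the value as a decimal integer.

Big-endian: lowest address holds the most-significant byte.
The bytes are already most-significant first: 0x948E89D1363007F8.
Top bit is set, so as a signed 64-bit value this is 0x948E89D1363007F8 − 2^64 = -7742099177753016328.

-7742099177753016328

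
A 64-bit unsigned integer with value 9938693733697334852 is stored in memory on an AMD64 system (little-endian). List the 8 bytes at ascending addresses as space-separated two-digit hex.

44 2E 6E 18 4B 55 ED 89

9938693733697334852 in hexadecimal, padded to 64 bits, is 0x89ED554B186E2E44.
Split into bytes (most-significant first): 89 ED 55 4B 18 6E 2E 44.
Little-endian: lowest address holds the least-significant byte.
So at ascending addresses the bytes are 44 2E 6E 18 4B 55 ED 89.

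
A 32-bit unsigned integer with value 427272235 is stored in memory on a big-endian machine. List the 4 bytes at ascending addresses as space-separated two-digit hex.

19 77 A8 2B

427272235 in hexadecimal, padded to 32 bits, is 0x1977A82B.
Split into bytes (most-significant first): 19 77 A8 2B.
Big-endian: lowest address holds the most-significant byte.
So the memory order matches the most-significant-first order: 19 77 A8 2B.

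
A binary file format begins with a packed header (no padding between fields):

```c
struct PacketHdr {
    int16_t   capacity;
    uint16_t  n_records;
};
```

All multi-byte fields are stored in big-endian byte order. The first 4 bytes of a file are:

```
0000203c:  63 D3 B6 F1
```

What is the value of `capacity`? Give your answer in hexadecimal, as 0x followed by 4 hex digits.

`capacity` is the first field, at byte offset 0, occupying 2 bytes.
Bytes at offsets 0..1: 63 D3.
Big-endian: lowest address holds the most-significant byte.
The bytes are already most-significant first: 0x63D3.

0x63D3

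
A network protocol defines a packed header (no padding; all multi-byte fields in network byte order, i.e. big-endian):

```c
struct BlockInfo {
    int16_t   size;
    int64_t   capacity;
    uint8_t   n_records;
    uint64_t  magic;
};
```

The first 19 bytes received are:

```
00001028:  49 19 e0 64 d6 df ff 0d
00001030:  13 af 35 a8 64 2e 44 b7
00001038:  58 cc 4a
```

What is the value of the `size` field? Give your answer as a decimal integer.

18713

`size` is the first field, at byte offset 0, occupying 2 bytes.
Bytes at offsets 0..1: 49 19.
Big-endian stores the most-significant byte at the lowest address.
The bytes are already most-significant first: 0x4919.
0x4919 = 18713.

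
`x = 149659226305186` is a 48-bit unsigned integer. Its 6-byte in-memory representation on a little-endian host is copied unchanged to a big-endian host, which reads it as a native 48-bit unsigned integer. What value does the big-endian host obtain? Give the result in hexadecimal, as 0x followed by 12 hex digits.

0xA27205411D88

149659226305186 in 48-bit hexadecimal is 0x881D410572A2.
Stored little-endian, the bytes at ascending addresses are A2 72 05 41 1D 88.
Read back as big-endian, the last byte is least significant, giving 0xA27205411D88.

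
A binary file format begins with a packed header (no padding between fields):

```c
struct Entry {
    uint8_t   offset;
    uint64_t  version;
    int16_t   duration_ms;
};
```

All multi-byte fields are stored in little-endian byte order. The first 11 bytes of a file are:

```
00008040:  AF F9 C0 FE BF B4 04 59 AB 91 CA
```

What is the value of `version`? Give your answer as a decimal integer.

`version` follows `offset` (1 byte), so it starts at byte offset 1 and occupies 8 bytes.
Bytes at offsets 1..8: F9 C0 FE BF B4 04 59 AB.
Little-endian: lowest address holds the least-significant byte.
Reassemble most-significant byte first: AB 59 04 B4 BF FE C0 F9 → 0xAB5904B4BFFEC0F9.
0xAB5904B4BFFEC0F9 = 12346905027774693625.

12346905027774693625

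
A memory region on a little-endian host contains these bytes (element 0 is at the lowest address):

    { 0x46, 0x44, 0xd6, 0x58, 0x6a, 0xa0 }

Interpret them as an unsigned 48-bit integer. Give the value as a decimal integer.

Little-endian: lowest address holds the least-significant byte.
Reassemble most-significant byte first: A0 6A 58 D6 44 46 → 0xA06A58D64446.
0xA06A58D64446 = 176378617414726.

176378617414726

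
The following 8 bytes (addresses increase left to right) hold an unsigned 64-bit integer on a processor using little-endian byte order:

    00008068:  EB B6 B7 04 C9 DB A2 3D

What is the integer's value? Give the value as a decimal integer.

4441353838954788587

Little-endian stores the least-significant byte at the lowest address.
Reassemble most-significant byte first: 3D A2 DB C9 04 B7 B6 EB → 0x3DA2DBC904B7B6EB.
0x3DA2DBC904B7B6EB = 4441353838954788587.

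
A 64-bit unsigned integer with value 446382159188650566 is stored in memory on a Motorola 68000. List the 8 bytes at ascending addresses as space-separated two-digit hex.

06 31 DE 35 70 82 EA 46

446382159188650566 in hexadecimal, padded to 64 bits, is 0x0631DE357082EA46.
Split into bytes (most-significant first): 06 31 DE 35 70 82 EA 46.
Big-endian stores the most-significant byte at the lowest address.
So the memory order matches the most-significant-first order: 06 31 DE 35 70 82 EA 46.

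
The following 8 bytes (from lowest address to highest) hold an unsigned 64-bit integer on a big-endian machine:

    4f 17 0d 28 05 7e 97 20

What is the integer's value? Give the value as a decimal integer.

Big-endian stores the most-significant byte at the lowest address.
The bytes are already most-significant first: 0x4F170D28057E9720.
0x4F170D28057E9720 = 5699038319002687264.

5699038319002687264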